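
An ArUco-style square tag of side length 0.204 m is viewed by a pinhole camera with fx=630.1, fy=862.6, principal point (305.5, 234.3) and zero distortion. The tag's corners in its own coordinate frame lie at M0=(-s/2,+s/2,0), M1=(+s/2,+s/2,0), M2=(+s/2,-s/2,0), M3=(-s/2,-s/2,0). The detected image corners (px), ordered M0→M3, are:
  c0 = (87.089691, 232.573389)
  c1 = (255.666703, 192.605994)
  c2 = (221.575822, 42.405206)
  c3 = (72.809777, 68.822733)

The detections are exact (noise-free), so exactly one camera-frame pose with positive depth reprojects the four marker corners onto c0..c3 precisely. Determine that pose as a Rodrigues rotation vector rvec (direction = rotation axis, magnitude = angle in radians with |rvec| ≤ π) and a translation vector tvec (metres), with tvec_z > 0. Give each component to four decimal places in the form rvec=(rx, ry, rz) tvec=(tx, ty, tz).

Intrinsics K: fx=630.1, fy=862.6, cx=305.5, cy=234.3
Marker side s = 0.204 m; corners in marker frame (Z=0):
  M0 = (-0.1020, +0.1020, 0)
  M1 = (+0.1020, +0.1020, 0)
  M2 = (+0.1020, -0.1020, 0)
  M3 = (-0.1020, -0.1020, 0)
Detected image corners:
  c0 = (87.089691, 232.573389) px
  c1 = (255.666703, 192.605994) px
  c2 = (221.575822, 42.405206) px
  c3 = (72.809777, 68.822733) px
Planar DLT: solve 8×8 A·h = b for H (H[2,2]=1):
  H  [+819.87914 +15.56837 +160.77968]
  H  [-122.33022 +680.63372 +128.37312]
  H  [+0.28454 -0.65541 +1.00000]
B = K⁻¹H; ‖b₁‖=1.217405, ‖b₂‖=1.217405; λ = 2/(‖b₁‖+‖b₂‖) = 0.821419, sign → tz>0 ⇒ λ=+0.821419
r₁ = λ·B[:,0] = (+0.95550,-0.17998,+0.23373); r₂ = λ·B[:,1] = (+0.28132,+0.79437,-0.53836)
r₃ = r₁×r₂ = (-0.08878,+0.58016,+0.80965); SVD([r₁ r₂ r₃]) → R = UVᵀ:
  R  [+0.95550 +0.28132 -0.08878]
  R  [-0.17998 +0.79437 +0.58016]
  R  [+0.23373 -0.53836 +0.80965]
t = (-0.18866, -0.10087, +0.82142) m
tr R = 2.559522; θ = arccos((tr R − 1)/2) = 0.676513 rad = 38.761°
axis k = ((R−Rᵀ)₃₂, (R−Rᵀ)₁₃, (R−Rᵀ)₂₁) / (2 sinθ) = (-0.893278, -0.257560, -0.368400)
rvec = θ·k = (-0.604314, -0.174242, -0.249227)

rvec=(-0.6043, -0.1742, -0.2492) tvec=(-0.1887, -0.1009, 0.8214)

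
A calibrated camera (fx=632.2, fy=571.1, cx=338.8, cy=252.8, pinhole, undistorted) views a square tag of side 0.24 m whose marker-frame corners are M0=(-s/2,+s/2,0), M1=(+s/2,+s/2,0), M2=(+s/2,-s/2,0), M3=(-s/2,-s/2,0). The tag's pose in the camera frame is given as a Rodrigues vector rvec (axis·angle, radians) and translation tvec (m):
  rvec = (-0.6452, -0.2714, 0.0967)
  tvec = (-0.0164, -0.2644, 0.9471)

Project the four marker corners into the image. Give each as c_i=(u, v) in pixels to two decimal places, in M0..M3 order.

Intrinsics K: fx=632.2, fy=571.1, cx=338.8, cy=252.8
Marker side s = 0.24 m; corners in marker frame (Z=0):
  M0 = (-0.1200, +0.1200, 0)
  M1 = (+0.1200, +0.1200, 0)
  M2 = (+0.1200, -0.1200, 0)
  M3 = (-0.1200, -0.1200, 0)
rvec = (-0.6452, -0.2714, 0.0967), |rvec| = θ = 0.70661 rad = 40.486°
Rodrigues: sinθ=0.64926, 1−cosθ=0.23943; R = I + sinθ·[k]× + (1−cosθ)·[k]×²:
    [+0.96019 -0.00488 -0.27929]
    [+0.17282 +0.79589 +0.58025]
    [+0.21945 -0.60542 +0.76505]
t = (-0.0164, -0.2644, 0.9471) m
M0: Pc = R·M0+t = (-0.13221, -0.18963, +0.84812); u = 632.2·(-0.13221)/0.84812 + 338.8 = 240.2491, v = 571.1·(-0.18963)/0.84812 + 252.8 = 125.1067
M1: Pc = R·M1+t = (+0.09824, -0.14815, +0.90078); u = 632.2·(+0.09824)/0.90078 + 338.8 = 407.7464, v = 571.1·(-0.14815)/0.90078 + 252.8 = 158.8697
M2: Pc = R·M2+t = (+0.09941, -0.33917, +1.04608); u = 632.2·(+0.09941)/1.04608 + 338.8 = 398.8777, v = 571.1·(-0.33917)/1.04608 + 252.8 = 67.6343
M3: Pc = R·M3+t = (-0.13104, -0.38065, +0.99342); u = 632.2·(-0.13104)/0.99342 + 338.8 = 255.4090, v = 571.1·(-0.38065)/0.99342 + 252.8 = 33.9724

c0=(240.25, 125.11) c1=(407.75, 158.87) c2=(398.88, 67.63) c3=(255.41, 33.97)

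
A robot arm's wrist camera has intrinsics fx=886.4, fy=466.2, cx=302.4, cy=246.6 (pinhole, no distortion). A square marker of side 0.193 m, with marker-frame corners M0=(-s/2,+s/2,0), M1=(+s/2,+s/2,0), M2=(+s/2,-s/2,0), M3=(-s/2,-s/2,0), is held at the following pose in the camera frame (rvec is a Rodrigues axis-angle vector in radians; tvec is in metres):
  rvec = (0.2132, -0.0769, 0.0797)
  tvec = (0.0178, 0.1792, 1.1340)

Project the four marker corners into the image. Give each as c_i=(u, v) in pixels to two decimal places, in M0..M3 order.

c0=(235.48, 354.97) c1=(382.71, 358.93) c2=(398.87, 284.83) c3=(246.52, 279.64)

Intrinsics K: fx=886.4, fy=466.2, cx=302.4, cy=246.6
Marker side s = 0.193 m; corners in marker frame (Z=0):
  M0 = (-0.0965, +0.0965, 0)
  M1 = (+0.0965, +0.0965, 0)
  M2 = (+0.0965, -0.0965, 0)
  M3 = (-0.0965, -0.0965, 0)
rvec = (0.2132, -0.0769, 0.0797), |rvec| = θ = 0.24025 rad = 13.765°
Rodrigues: sinθ=0.23795, 1−cosθ=0.02872; R = I + sinθ·[k]× + (1−cosθ)·[k]×²:
    [+0.99390 -0.08709 -0.06771]
    [+0.07078 +0.97422 -0.21420]
    [+0.08462 +0.20811 +0.97444]
t = (0.0178, 0.1792, 1.1340) m
M0: Pc = R·M0+t = (-0.08652, +0.26638, +1.14592); u = 886.4·(-0.08652)/1.14592 + 302.4 = 235.4777, v = 466.2·(+0.26638)/1.14592 + 246.6 = 354.9739
M1: Pc = R·M1+t = (+0.10531, +0.28004, +1.16225); u = 886.4·(+0.10531)/1.16225 + 302.4 = 382.7131, v = 466.2·(+0.28004)/1.16225 + 246.6 = 358.9304
M2: Pc = R·M2+t = (+0.12212, +0.09202, +1.12208); u = 886.4·(+0.12212)/1.12208 + 302.4 = 398.8663, v = 466.2·(+0.09202)/1.12208 + 246.6 = 284.8312
M3: Pc = R·M3+t = (-0.06971, +0.07836, +1.10575); u = 886.4·(-0.06971)/1.10575 + 302.4 = 246.5215, v = 466.2·(+0.07836)/1.10575 + 246.6 = 279.6366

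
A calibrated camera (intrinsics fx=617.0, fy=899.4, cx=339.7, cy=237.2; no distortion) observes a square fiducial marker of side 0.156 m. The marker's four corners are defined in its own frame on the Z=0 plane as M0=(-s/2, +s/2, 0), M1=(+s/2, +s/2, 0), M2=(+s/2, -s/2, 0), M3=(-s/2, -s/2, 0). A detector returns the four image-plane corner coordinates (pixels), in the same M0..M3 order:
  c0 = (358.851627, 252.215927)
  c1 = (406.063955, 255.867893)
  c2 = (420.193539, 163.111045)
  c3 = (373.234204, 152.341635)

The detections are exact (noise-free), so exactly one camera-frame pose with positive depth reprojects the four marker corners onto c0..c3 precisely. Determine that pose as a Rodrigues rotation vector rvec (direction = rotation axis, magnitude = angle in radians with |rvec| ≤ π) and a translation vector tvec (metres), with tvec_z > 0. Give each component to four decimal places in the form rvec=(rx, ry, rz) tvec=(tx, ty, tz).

rvec=(0.2182, -0.7138, 0.1366) tvec=(0.1167, -0.0486, 1.4203)

Intrinsics K: fx=617.0, fy=899.4, cx=339.7, cy=237.2
Marker side s = 0.156 m; corners in marker frame (Z=0):
  M0 = (-0.0780, +0.0780, 0)
  M1 = (+0.0780, +0.0780, 0)
  M2 = (+0.0780, -0.0780, 0)
  M3 = (-0.0780, -0.0780, 0)
Detected image corners:
  c0 = (358.851627, 252.215927) px
  c1 = (406.063955, 255.867893) px
  c2 = (420.193539, 163.111045) px
  c3 = (373.234204, 152.341635) px
Planar DLT: solve 8×8 A·h = b for H (H[2,2]=1):
  H  [+483.27755 -49.84017 +390.38181]
  H  [+141.91744 +638.51848 +206.41538]
  H  [+0.46572 +0.10656 +1.00000]
B = K⁻¹H; ‖b₁‖=0.704059, ‖b₂‖=0.704059; λ = 2/(‖b₁‖+‖b₂‖) = 1.420335, sign → tz>0 ⇒ λ=+1.420335
r₁ = λ·B[:,0] = (+0.74832,+0.04966,+0.66148); r₂ = λ·B[:,1] = (-0.19806,+0.96843,+0.15136)
r₃ = r₁×r₂ = (-0.63308,-0.24428,+0.73453); SVD([r₁ r₂ r₃]) → R = UVᵀ:
  R  [+0.74832 -0.19806 -0.63308]
  R  [+0.04966 +0.96843 -0.24428]
  R  [+0.66148 +0.15136 +0.73453]
t = (+0.11667, -0.04862, +1.42033) m
tr R = 2.451279; θ = arccos((tr R − 1)/2) = 0.758833 rad = 43.478°
axis k = ((R−Rᵀ)₃₂, (R−Rᵀ)₁₃, (R−Rᵀ)₂₁) / (2 sinθ) = (+0.287492, -0.940714, +0.180014)
rvec = θ·k = (+0.218158, -0.713845, +0.136601)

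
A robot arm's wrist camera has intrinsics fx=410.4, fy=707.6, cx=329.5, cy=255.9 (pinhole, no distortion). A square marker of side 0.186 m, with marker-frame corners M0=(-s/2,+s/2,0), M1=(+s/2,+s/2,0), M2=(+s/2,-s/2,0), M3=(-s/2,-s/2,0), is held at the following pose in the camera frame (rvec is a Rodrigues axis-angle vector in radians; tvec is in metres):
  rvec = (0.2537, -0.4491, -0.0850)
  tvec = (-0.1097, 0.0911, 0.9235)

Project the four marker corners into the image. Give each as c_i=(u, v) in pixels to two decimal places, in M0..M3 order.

c0=(243.33, 406.61) c1=(319.59, 376.47) c2=(317.00, 247.32) c3=(236.20, 267.48)

Intrinsics K: fx=410.4, fy=707.6, cx=329.5, cy=255.9
Marker side s = 0.186 m; corners in marker frame (Z=0):
  M0 = (-0.0930, +0.0930, 0)
  M1 = (+0.0930, +0.0930, 0)
  M2 = (+0.0930, -0.0930, 0)
  M3 = (-0.0930, -0.0930, 0)
rvec = (0.2537, -0.4491, -0.0850), |rvec| = θ = 0.52276 rad = 29.952°
Rodrigues: sinθ=0.49927, 1−cosθ=0.13356; R = I + sinθ·[k]× + (1−cosθ)·[k]×²:
    [+0.89790 +0.02550 -0.43946]
    [-0.13686 +0.96501 -0.22365]
    [+0.41838 +0.26096 +0.86997]
t = (-0.1097, 0.0911, 0.9235) m
M0: Pc = R·M0+t = (-0.19083, +0.19357, +0.90886); u = 410.4·(-0.19083)/0.90886 + 329.5 = 243.3283, v = 707.6·(+0.19357)/0.90886 + 255.9 = 406.6091
M1: Pc = R·M1+t = (-0.02382, +0.16812, +0.98668); u = 410.4·(-0.02382)/0.98668 + 329.5 = 319.5906, v = 707.6·(+0.16812)/0.98668 + 255.9 = 376.4663
M2: Pc = R·M2+t = (-0.02857, -0.01137, +0.93814); u = 410.4·(-0.02857)/0.93814 + 329.5 = 317.0032, v = 707.6·(-0.01137)/0.93814 + 255.9 = 247.3206
M3: Pc = R·M3+t = (-0.19558, +0.01408, +0.86032); u = 410.4·(-0.19558)/0.86032 + 329.5 = 236.2042, v = 707.6·(+0.01408)/0.86032 + 255.9 = 267.4823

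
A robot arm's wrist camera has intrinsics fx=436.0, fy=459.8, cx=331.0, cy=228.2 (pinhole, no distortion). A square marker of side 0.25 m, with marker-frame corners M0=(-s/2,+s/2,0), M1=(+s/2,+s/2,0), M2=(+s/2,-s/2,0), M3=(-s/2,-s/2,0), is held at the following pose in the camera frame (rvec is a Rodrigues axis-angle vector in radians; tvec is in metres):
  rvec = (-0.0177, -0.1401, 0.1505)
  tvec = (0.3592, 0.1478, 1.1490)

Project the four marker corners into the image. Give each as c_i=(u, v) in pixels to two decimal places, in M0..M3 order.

c0=(415.36, 331.12) c1=(504.63, 342.96) c2=(517.40, 245.13) c3=(429.07, 230.39)

Intrinsics K: fx=436.0, fy=459.8, cx=331.0, cy=228.2
Marker side s = 0.25 m; corners in marker frame (Z=0):
  M0 = (-0.1250, +0.1250, 0)
  M1 = (+0.1250, +0.1250, 0)
  M2 = (+0.1250, -0.1250, 0)
  M3 = (-0.1250, -0.1250, 0)
rvec = (-0.0177, -0.1401, 0.1505), |rvec| = θ = 0.20638 rad = 11.825°
Rodrigues: sinθ=0.20492, 1−cosθ=0.02122; R = I + sinθ·[k]× + (1−cosθ)·[k]×²:
    [+0.97894 -0.14820 -0.14043]
    [+0.15067 +0.98856 +0.00707]
    [+0.13778 -0.02808 +0.99006]
t = (0.3592, 0.1478, 1.1490) m
M0: Pc = R·M0+t = (+0.21831, +0.25254, +1.12827); u = 436.0·(+0.21831)/1.12827 + 331.0 = 415.3615, v = 459.8·(+0.25254)/1.12827 + 228.2 = 331.1154
M1: Pc = R·M1+t = (+0.46304, +0.29020, +1.16271); u = 436.0·(+0.46304)/1.16271 + 331.0 = 504.6340, v = 459.8·(+0.29020)/1.16271 + 228.2 = 342.9623
M2: Pc = R·M2+t = (+0.50009, +0.04306, +1.16973); u = 436.0·(+0.50009)/1.16973 + 331.0 = 517.4016, v = 459.8·(+0.04306)/1.16973 + 228.2 = 245.1276
M3: Pc = R·M3+t = (+0.25536, +0.00540, +1.13529); u = 436.0·(+0.25536)/1.13529 + 331.0 = 429.0686, v = 459.8·(+0.00540)/1.13529 + 228.2 = 230.3856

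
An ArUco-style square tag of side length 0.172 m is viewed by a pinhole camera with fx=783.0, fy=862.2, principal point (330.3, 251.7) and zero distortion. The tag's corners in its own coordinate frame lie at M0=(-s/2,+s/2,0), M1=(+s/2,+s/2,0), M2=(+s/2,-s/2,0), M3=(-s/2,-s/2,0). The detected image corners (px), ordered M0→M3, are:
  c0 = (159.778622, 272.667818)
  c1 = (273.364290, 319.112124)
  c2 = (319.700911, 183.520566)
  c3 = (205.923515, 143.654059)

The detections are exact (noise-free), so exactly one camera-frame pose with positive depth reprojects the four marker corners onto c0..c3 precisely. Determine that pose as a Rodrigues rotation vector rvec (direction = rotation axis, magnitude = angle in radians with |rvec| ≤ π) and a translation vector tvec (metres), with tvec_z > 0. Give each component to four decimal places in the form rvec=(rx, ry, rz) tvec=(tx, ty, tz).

rvec=(-0.1464, 0.2531, 0.3397) tvec=(-0.1221, -0.0278, 1.0432)

Intrinsics K: fx=783.0, fy=862.2, cx=330.3, cy=251.7
Marker side s = 0.172 m; corners in marker frame (Z=0):
  M0 = (-0.0860, +0.0860, 0)
  M1 = (+0.0860, +0.0860, 0)
  M2 = (+0.0860, -0.0860, 0)
  M3 = (-0.0860, -0.0860, 0)
Detected image corners:
  c0 = (159.778622, 272.667818) px
  c1 = (273.364290, 319.112124) px
  c2 = (319.700911, 183.520566) px
  c3 = (205.923515, 143.654059) px
Planar DLT: solve 8×8 A·h = b for H (H[2,2]=1):
  H  [+599.09806 -291.63511 +238.61973]
  H  [+191.46956 +746.91835 +228.71855]
  H  [-0.25802 -0.09515 +1.00000]
B = K⁻¹H; ‖b₁‖=0.958567, ‖b₂‖=0.958567; λ = 2/(‖b₁‖+‖b₂‖) = 1.043224, sign → tz>0 ⇒ λ=+1.043224
r₁ = λ·B[:,0] = (+0.91175,+0.31025,-0.26917); r₂ = λ·B[:,1] = (-0.34669,+0.93271,-0.09926)
r₃ = r₁×r₂ = (+0.22027,+0.18382,+0.95796); SVD([r₁ r₂ r₃]) → R = UVᵀ:
  R  [+0.91175 -0.34669 +0.22027]
  R  [+0.31025 +0.93271 +0.18382]
  R  [-0.26917 -0.09926 +0.95796]
t = (-0.12215, -0.02781, +1.04322) m
tr R = 2.802429; θ = arccos((tr R − 1)/2) = 0.448233 rad = 25.682°
axis k = ((R−Rᵀ)₃₂, (R−Rᵀ)₁₃, (R−Rᵀ)₂₁) / (2 sinθ) = (-0.326598, +0.564688, +0.757932)
rvec = θ·k = (-0.146392, +0.253112, +0.339730)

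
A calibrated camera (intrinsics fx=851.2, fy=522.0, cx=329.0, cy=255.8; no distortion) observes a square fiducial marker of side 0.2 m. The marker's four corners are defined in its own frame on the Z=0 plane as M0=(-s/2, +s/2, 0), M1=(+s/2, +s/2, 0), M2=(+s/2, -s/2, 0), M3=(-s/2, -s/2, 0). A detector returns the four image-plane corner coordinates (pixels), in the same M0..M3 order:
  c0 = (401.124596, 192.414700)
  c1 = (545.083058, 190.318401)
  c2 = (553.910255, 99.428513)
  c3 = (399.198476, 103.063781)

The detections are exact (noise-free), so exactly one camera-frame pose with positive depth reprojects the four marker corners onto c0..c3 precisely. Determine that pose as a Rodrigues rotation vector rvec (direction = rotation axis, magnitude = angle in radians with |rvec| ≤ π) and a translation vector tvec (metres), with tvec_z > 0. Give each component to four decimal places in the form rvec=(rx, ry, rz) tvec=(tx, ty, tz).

Intrinsics K: fx=851.2, fy=522.0, cx=329.0, cy=255.8
Marker side s = 0.2 m; corners in marker frame (Z=0):
  M0 = (-0.1000, +0.1000, 0)
  M1 = (+0.1000, +0.1000, 0)
  M2 = (+0.1000, -0.1000, 0)
  M3 = (-0.1000, -0.1000, 0)
Detected image corners:
  c0 = (401.124596, 192.414700) px
  c1 = (545.083058, 190.318401) px
  c2 = (553.910255, 99.428513) px
  c3 = (399.198476, 103.063781) px
Planar DLT: solve 8×8 A·h = b for H (H[2,2]=1):
  H  [+710.58001 +153.09182 +474.21481]
  H  [-25.01616 +502.99953 +147.93159]
  H  [-0.07399 +0.35833 +1.00000]
B = K⁻¹H; ‖b₁‖=0.866639, ‖b₂‖=0.866639; λ = 2/(‖b₁‖+‖b₂‖) = 1.153883, sign → tz>0 ⇒ λ=+1.153883
r₁ = λ·B[:,0] = (+0.99626,-0.01346,-0.08538); r₂ = λ·B[:,1] = (+0.04772,+0.90927,+0.41347)
r₃ = r₁×r₂ = (+0.07206,-0.41600,+0.90651); SVD([r₁ r₂ r₃]) → R = UVᵀ:
  R  [+0.99626 +0.04772 +0.07206]
  R  [-0.01346 +0.90927 -0.41600]
  R  [-0.08538 +0.41347 +0.90651]
t = (+0.19685, -0.23844, +1.15388) m
tr R = 2.812030; θ = arccos((tr R − 1)/2) = 0.437025 rad = 25.040°
axis k = ((R−Rᵀ)₃₂, (R−Rᵀ)₁₃, (R−Rᵀ)₂₁) / (2 sinθ) = (+0.979890, +0.185989, -0.072275)
rvec = θ·k = (+0.428237, +0.081282, -0.031586)

rvec=(0.4282, 0.0813, -0.0316) tvec=(0.1969, -0.2384, 1.1539)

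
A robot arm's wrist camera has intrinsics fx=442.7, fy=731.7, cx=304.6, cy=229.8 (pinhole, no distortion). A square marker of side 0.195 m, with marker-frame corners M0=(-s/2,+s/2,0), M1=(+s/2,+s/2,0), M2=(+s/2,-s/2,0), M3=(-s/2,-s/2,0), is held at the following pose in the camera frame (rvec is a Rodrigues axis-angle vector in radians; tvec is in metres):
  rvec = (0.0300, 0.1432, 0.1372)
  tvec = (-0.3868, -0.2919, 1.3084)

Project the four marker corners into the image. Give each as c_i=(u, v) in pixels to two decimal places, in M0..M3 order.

c0=(139.17, 114.55) c1=(200.87, 127.33) c2=(209.22, 17.27) c3=(146.99, 6.70)

Intrinsics K: fx=442.7, fy=731.7, cx=304.6, cy=229.8
Marker side s = 0.195 m; corners in marker frame (Z=0):
  M0 = (-0.0975, +0.0975, 0)
  M1 = (+0.0975, +0.0975, 0)
  M2 = (+0.0975, -0.0975, 0)
  M3 = (-0.0975, -0.0975, 0)
rvec = (0.0300, 0.1432, 0.1372), |rvec| = θ = 0.20057 rad = 11.492°
Rodrigues: sinθ=0.19923, 1−cosθ=0.02005; R = I + sinθ·[k]× + (1−cosθ)·[k]×²:
    [+0.98040 -0.13414 +0.14429]
    [+0.13842 +0.99017 -0.02001]
    [-0.14019 +0.03959 +0.98933]
t = (-0.3868, -0.2919, 1.3084) m
M0: Pc = R·M0+t = (-0.49547, -0.20885, +1.32593); u = 442.7·(-0.49547)/1.32593 + 304.6 = 139.1736, v = 731.7·(-0.20885)/1.32593 + 229.8 = 114.5458
M1: Pc = R·M1+t = (-0.30429, -0.18186, +1.29859); u = 442.7·(-0.30429)/1.29859 + 304.6 = 200.8653, v = 731.7·(-0.18186)/1.29859 + 229.8 = 127.3286
M2: Pc = R·M2+t = (-0.27813, -0.37495, +1.29087); u = 442.7·(-0.27813)/1.29087 + 304.6 = 209.2155, v = 731.7·(-0.37495)/1.29087 + 229.8 = 17.2710
M3: Pc = R·M3+t = (-0.46931, -0.40194, +1.31821); u = 442.7·(-0.46931)/1.31821 + 304.6 = 146.9894, v = 731.7·(-0.40194)/1.31821 + 229.8 = 6.6957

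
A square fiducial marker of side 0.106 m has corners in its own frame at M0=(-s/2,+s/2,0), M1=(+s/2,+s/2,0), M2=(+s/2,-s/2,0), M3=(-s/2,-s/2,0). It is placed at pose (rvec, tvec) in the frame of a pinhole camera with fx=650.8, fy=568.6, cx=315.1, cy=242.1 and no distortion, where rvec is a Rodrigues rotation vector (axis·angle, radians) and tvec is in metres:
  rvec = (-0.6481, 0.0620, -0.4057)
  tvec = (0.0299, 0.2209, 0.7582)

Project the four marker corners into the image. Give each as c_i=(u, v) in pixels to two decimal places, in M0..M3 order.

Intrinsics K: fx=650.8, fy=568.6, cx=315.1, cy=242.1
Marker side s = 0.106 m; corners in marker frame (Z=0):
  M0 = (-0.0530, +0.0530, 0)
  M1 = (+0.0530, +0.0530, 0)
  M2 = (+0.0530, -0.0530, 0)
  M3 = (-0.0530, -0.0530, 0)
rvec = (-0.6481, 0.0620, -0.4057), |rvec| = θ = 0.76712 rad = 43.953°
Rodrigues: sinθ=0.69406, 1−cosθ=0.28009; R = I + sinθ·[k]× + (1−cosθ)·[k]×²:
    [+0.91983 +0.34794 +0.18124]
    [-0.38619 +0.72174 +0.57441]
    [+0.06905 -0.59835 +0.79825]
t = (0.0299, 0.2209, 0.7582) m
M0: Pc = R·M0+t = (-0.00041, +0.27962, +0.72283); u = 650.8·(-0.00041)/0.72283 + 315.1 = 314.7306, v = 568.6·(+0.27962)/0.72283 + 242.1 = 462.0586
M1: Pc = R·M1+t = (+0.09709, +0.23868, +0.73015); u = 650.8·(+0.09709)/0.73015 + 315.1 = 401.6406, v = 568.6·(+0.23868)/0.73015 + 242.1 = 427.9748
M2: Pc = R·M2+t = (+0.06021, +0.16218, +0.79357); u = 650.8·(+0.06021)/0.79357 + 315.1 = 364.4778, v = 568.6·(+0.16218)/0.79357 + 242.1 = 358.3028
M3: Pc = R·M3+t = (-0.03729, +0.20312, +0.78625); u = 650.8·(-0.03729)/0.78625 + 315.1 = 284.2327, v = 568.6·(+0.20312)/0.78625 + 242.1 = 388.9885

c0=(314.73, 462.06) c1=(401.64, 427.97) c2=(364.48, 358.30) c3=(284.23, 388.99)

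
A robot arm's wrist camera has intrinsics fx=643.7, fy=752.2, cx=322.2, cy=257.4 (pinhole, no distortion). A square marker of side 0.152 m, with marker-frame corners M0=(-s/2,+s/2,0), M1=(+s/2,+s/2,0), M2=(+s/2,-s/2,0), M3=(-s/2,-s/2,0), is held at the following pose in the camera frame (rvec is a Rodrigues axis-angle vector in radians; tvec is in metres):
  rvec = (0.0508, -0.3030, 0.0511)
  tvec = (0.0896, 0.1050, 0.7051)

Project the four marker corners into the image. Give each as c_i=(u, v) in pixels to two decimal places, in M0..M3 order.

c0=(334.18, 452.22) c1=(461.00, 446.76) c2=(470.05, 291.07) c3=(342.64, 286.15)

Intrinsics K: fx=643.7, fy=752.2, cx=322.2, cy=257.4
Marker side s = 0.152 m; corners in marker frame (Z=0):
  M0 = (-0.0760, +0.0760, 0)
  M1 = (+0.0760, +0.0760, 0)
  M2 = (+0.0760, -0.0760, 0)
  M3 = (-0.0760, -0.0760, 0)
rvec = (0.0508, -0.3030, 0.0511), |rvec| = θ = 0.31145 rad = 17.845°
Rodrigues: sinθ=0.30644, 1−cosθ=0.04811; R = I + sinθ·[k]× + (1−cosθ)·[k]×²:
    [+0.95317 -0.05791 -0.29684]
    [+0.04264 +0.99742 -0.05766]
    [+0.29941 +0.04230 +0.95319]
t = (0.0896, 0.1050, 0.7051) m
M0: Pc = R·M0+t = (+0.01276, +0.17756, +0.68556); u = 643.7·(+0.01276)/0.68556 + 322.2 = 334.1788, v = 752.2·(+0.17756)/0.68556 + 257.4 = 452.2235
M1: Pc = R·M1+t = (+0.15764, +0.18405, +0.73107); u = 643.7·(+0.15764)/0.73107 + 322.2 = 461.0001, v = 752.2·(+0.18405)/0.73107 + 257.4 = 446.7645
M2: Pc = R·M2+t = (+0.16644, +0.03244, +0.72464); u = 643.7·(+0.16644)/0.72464 + 322.2 = 470.0511, v = 752.2·(+0.03244)/0.72464 + 257.4 = 291.0703
M3: Pc = R·M3+t = (+0.02156, +0.02595, +0.67913); u = 643.7·(+0.02156)/0.67913 + 322.2 = 342.6356, v = 752.2·(+0.02595)/0.67913 + 257.4 = 286.1474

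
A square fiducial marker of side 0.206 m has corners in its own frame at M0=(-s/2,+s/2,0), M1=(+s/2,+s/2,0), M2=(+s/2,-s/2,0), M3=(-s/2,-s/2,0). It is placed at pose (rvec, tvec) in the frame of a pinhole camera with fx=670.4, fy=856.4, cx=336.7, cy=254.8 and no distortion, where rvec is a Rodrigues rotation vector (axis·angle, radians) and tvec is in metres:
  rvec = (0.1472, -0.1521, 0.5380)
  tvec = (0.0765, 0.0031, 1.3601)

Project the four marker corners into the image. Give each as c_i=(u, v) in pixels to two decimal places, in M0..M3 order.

Intrinsics K: fx=670.4, fy=856.4, cx=336.7, cy=254.8
Marker side s = 0.206 m; corners in marker frame (Z=0):
  M0 = (-0.1030, +0.1030, 0)
  M1 = (+0.1030, +0.1030, 0)
  M2 = (+0.1030, -0.1030, 0)
  M3 = (-0.1030, -0.1030, 0)
rvec = (0.1472, -0.1521, 0.5380), |rvec| = θ = 0.57814 rad = 33.125°
Rodrigues: sinθ=0.54647, 1−cosθ=0.16252; R = I + sinθ·[k]× + (1−cosθ)·[k]×²:
    [+0.84802 -0.51941 -0.10526]
    [+0.49764 +0.84873 -0.17892]
    [+0.18227 +0.09935 +0.97822]
t = (0.0765, 0.0031, 1.3601) m
M0: Pc = R·M0+t = (-0.06435, +0.03926, +1.35156); u = 670.4·(-0.06435)/1.35156 + 336.7 = 304.7835, v = 856.4·(+0.03926)/1.35156 + 254.8 = 279.6780
M1: Pc = R·M1+t = (+0.11035, +0.14178, +1.38911); u = 670.4·(+0.11035)/1.38911 + 336.7 = 389.9544, v = 856.4·(+0.14178)/1.38911 + 254.8 = 342.2065
M2: Pc = R·M2+t = (+0.21735, -0.03306, +1.36864); u = 670.4·(+0.21735)/1.36864 + 336.7 = 443.1619, v = 856.4·(-0.03306)/1.36864 + 254.8 = 234.1120
M3: Pc = R·M3+t = (+0.04265, -0.13558, +1.33109); u = 670.4·(+0.04265)/1.33109 + 336.7 = 358.1824, v = 856.4·(-0.13558)/1.33109 + 254.8 = 167.5730

c0=(304.78, 279.68) c1=(389.95, 342.21) c2=(443.16, 234.11) c3=(358.18, 167.57)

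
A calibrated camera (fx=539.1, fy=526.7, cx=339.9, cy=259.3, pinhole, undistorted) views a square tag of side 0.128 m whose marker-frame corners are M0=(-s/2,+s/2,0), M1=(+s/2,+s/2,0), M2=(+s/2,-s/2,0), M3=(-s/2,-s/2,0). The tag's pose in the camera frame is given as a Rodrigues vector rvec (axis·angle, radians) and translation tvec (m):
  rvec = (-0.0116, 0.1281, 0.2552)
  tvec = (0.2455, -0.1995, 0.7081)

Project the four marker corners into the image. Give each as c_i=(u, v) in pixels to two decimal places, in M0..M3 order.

c0=(466.24, 146.37) c1=(563.75, 167.90) c2=(588.85, 74.58) c3=(490.68, 55.17)

Intrinsics K: fx=539.1, fy=526.7, cx=339.9, cy=259.3
Marker side s = 0.128 m; corners in marker frame (Z=0):
  M0 = (-0.0640, +0.0640, 0)
  M1 = (+0.0640, +0.0640, 0)
  M2 = (+0.0640, -0.0640, 0)
  M3 = (-0.0640, -0.0640, 0)
rvec = (-0.0116, 0.1281, 0.2552), |rvec| = θ = 0.28578 rad = 16.374°
Rodrigues: sinθ=0.28191, 1−cosθ=0.04056; R = I + sinθ·[k]× + (1−cosθ)·[k]×²:
    [+0.95951 -0.25248 +0.12489]
    [+0.25100 +0.96759 +0.02768]
    [-0.12783 +0.00479 +0.99178]
t = (0.2455, -0.1995, 0.7081) m
M0: Pc = R·M0+t = (+0.16793, -0.15364, +0.71659); u = 539.1·(+0.16793)/0.71659 + 339.9 = 466.2384, v = 526.7·(-0.15364)/0.71659 + 259.3 = 146.3741
M1: Pc = R·M1+t = (+0.29075, -0.12151, +0.70023); u = 539.1·(+0.29075)/0.70023 + 339.9 = 563.7469, v = 526.7·(-0.12151)/0.70023 + 259.3 = 167.9018
M2: Pc = R·M2+t = (+0.32307, -0.24536, +0.69961); u = 539.1·(+0.32307)/0.69961 + 339.9 = 588.8459, v = 526.7·(-0.24536)/0.69961 + 259.3 = 74.5805
M3: Pc = R·M3+t = (+0.20025, -0.27749, +0.71597); u = 539.1·(+0.20025)/0.71597 + 339.9 = 490.6802, v = 526.7·(-0.27749)/0.71597 + 259.3 = 55.1671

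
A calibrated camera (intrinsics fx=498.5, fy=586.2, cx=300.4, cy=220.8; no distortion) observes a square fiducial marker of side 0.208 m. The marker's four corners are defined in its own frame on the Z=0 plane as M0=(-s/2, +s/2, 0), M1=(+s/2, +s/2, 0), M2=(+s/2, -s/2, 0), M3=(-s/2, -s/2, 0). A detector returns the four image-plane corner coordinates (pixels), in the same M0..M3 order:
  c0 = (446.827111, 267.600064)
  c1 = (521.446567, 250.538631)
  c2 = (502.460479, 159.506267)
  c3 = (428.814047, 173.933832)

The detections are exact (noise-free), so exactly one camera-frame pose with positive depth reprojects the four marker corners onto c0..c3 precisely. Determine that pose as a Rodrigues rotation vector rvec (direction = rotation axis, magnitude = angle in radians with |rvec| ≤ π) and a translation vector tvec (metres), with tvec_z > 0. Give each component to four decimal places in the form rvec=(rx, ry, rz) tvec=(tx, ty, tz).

Intrinsics K: fx=498.5, fy=586.2, cx=300.4, cy=220.8
Marker side s = 0.208 m; corners in marker frame (Z=0):
  M0 = (-0.1040, +0.1040, 0)
  M1 = (+0.1040, +0.1040, 0)
  M2 = (+0.1040, -0.1040, 0)
  M3 = (-0.1040, -0.1040, 0)
Detected image corners:
  c0 = (446.827111, 267.600064) px
  c1 = (521.446567, 250.538631) px
  c2 = (502.460479, 159.506267) px
  c3 = (428.814047, 173.933832) px
Planar DLT: solve 8×8 A·h = b for H (H[2,2]=1):
  H  [+413.94385 +44.63962 +475.26448]
  H  [-49.82957 +424.03374 +212.34719]
  H  [+0.12120 -0.09335 +1.00000]
B = K⁻¹H; ‖b₁‖=0.778027, ‖b₂‖=0.778027; λ = 2/(‖b₁‖+‖b₂‖) = 1.285302, sign → tz>0 ⇒ λ=+1.285302
r₁ = λ·B[:,0] = (+0.97341,-0.16793,+0.15578); r₂ = λ·B[:,1] = (+0.18740,+0.97493,-0.11998)
r₃ = r₁×r₂ = (-0.13173,+0.14598,+0.98048); SVD([r₁ r₂ r₃]) → R = UVᵀ:
  R  [+0.97341 +0.18740 -0.13173]
  R  [-0.16793 +0.97493 +0.14598]
  R  [+0.15578 -0.11998 +0.98048]
t = (+0.45086, -0.01853, +1.28530) m
tr R = 2.928818; θ = arccos((tr R − 1)/2) = 0.267598 rad = 15.332°
axis k = ((R−Rᵀ)₃₂, (R−Rᵀ)₁₃, (R−Rᵀ)₂₁) / (2 sinθ) = (-0.502932, -0.543676, -0.671920)
rvec = θ·k = (-0.134584, -0.145486, -0.179804)

rvec=(-0.1346, -0.1455, -0.1798) tvec=(0.4509, -0.0185, 1.2853)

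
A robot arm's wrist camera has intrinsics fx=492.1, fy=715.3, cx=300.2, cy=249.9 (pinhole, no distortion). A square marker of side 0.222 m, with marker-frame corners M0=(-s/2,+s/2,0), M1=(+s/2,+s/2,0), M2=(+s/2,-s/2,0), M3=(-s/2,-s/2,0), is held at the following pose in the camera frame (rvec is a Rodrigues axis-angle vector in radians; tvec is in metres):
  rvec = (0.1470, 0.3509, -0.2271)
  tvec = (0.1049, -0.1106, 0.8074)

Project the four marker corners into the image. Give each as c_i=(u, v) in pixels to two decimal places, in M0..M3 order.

Intrinsics K: fx=492.1, fy=715.3, cx=300.2, cy=249.9
Marker side s = 0.222 m; corners in marker frame (Z=0):
  M0 = (-0.1110, +0.1110, 0)
  M1 = (+0.1110, +0.1110, 0)
  M2 = (+0.1110, -0.1110, 0)
  M3 = (-0.1110, -0.1110, 0)
rvec = (0.1470, 0.3509, -0.2271), |rvec| = θ = 0.44307 rad = 25.386°
Rodrigues: sinθ=0.42872, 1−cosθ=0.09656; R = I + sinθ·[k]× + (1−cosθ)·[k]×²:
    [+0.91407 +0.24511 +0.32311]
    [-0.19437 +0.96400 -0.18143]
    [-0.35595 +0.10304 +0.92881]
t = (0.1049, -0.1106, 0.8074) m
M0: Pc = R·M0+t = (+0.03065, +0.01798, +0.85835); u = 492.1·(+0.03065)/0.85835 + 300.2 = 317.7698, v = 715.3·(+0.01798)/0.85835 + 249.9 = 264.8831
M1: Pc = R·M1+t = (+0.23357, -0.02517, +0.77933); u = 492.1·(+0.23357)/0.77933 + 300.2 = 447.6854, v = 715.3·(-0.02517)/0.77933 + 249.9 = 226.7972
M2: Pc = R·M2+t = (+0.17915, -0.23918, +0.75645); u = 492.1·(+0.17915)/0.75645 + 300.2 = 416.7462, v = 715.3·(-0.23918)/0.75645 + 249.9 = 23.7322
M3: Pc = R·M3+t = (-0.02377, -0.19603, +0.83547); u = 492.1·(-0.02377)/0.83547 + 300.2 = 286.1998, v = 715.3·(-0.19603)/0.83547 + 249.9 = 82.0673

c0=(317.77, 264.88) c1=(447.69, 226.80) c2=(416.75, 23.73) c3=(286.20, 82.07)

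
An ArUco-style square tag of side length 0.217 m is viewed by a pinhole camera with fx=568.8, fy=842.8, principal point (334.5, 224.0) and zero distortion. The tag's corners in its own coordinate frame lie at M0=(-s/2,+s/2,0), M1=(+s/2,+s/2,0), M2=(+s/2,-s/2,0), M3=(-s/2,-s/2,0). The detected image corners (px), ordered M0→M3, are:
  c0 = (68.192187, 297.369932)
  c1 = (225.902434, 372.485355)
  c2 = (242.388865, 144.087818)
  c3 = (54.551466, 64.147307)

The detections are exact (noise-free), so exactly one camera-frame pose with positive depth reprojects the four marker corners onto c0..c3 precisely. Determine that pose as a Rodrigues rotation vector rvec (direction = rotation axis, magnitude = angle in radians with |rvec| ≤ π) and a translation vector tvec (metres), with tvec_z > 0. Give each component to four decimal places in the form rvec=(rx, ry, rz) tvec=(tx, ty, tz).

Intrinsics K: fx=568.8, fy=842.8, cx=334.5, cy=224.0
Marker side s = 0.217 m; corners in marker frame (Z=0):
  M0 = (-0.1085, +0.1085, 0)
  M1 = (+0.1085, +0.1085, 0)
  M2 = (+0.1085, -0.1085, 0)
  M3 = (-0.1085, -0.1085, 0)
Detected image corners:
  c0 = (68.192187, 297.369932) px
  c1 = (225.902434, 372.485355) px
  c2 = (242.388865, 144.087818) px
  c3 = (54.551466, 64.147307) px
Planar DLT: solve 8×8 A·h = b for H (H[2,2]=1):
  H  [+764.57448 +113.26975 +146.07438]
  H  [+318.30525 +1239.93723 +228.83850]
  H  [-0.17310 +0.80214 +1.00000]
B = K⁻¹H; ‖b₁‖=1.516687, ‖b₂‖=1.516687; λ = 2/(‖b₁‖+‖b₂‖) = 0.659332, sign → tz>0 ⇒ λ=+0.659332
r₁ = λ·B[:,0] = (+0.95338,+0.27935,-0.11413); r₂ = λ·B[:,1] = (-0.17972,+0.82945,+0.52888)
r₃ = r₁×r₂ = (+0.24240,-0.48371,+0.84099); SVD([r₁ r₂ r₃]) → R = UVᵀ:
  R  [+0.95338 -0.17972 +0.24240]
  R  [+0.27935 +0.82945 -0.48371]
  R  [-0.11413 +0.52888 +0.84099]
t = (-0.21842, +0.00379, +0.65933) m
tr R = 2.623826; θ = arccos((tr R − 1)/2) = 0.623375 rad = 35.717°
axis k = ((R−Rᵀ)₃₂, (R−Rᵀ)₁₃, (R−Rᵀ)₂₁) / (2 sinθ) = (+0.867268, +0.305367, +0.393189)
rvec = θ·k = (+0.540633, +0.190358, +0.245104)

rvec=(0.5406, 0.1904, 0.2451) tvec=(-0.2184, 0.0038, 0.6593)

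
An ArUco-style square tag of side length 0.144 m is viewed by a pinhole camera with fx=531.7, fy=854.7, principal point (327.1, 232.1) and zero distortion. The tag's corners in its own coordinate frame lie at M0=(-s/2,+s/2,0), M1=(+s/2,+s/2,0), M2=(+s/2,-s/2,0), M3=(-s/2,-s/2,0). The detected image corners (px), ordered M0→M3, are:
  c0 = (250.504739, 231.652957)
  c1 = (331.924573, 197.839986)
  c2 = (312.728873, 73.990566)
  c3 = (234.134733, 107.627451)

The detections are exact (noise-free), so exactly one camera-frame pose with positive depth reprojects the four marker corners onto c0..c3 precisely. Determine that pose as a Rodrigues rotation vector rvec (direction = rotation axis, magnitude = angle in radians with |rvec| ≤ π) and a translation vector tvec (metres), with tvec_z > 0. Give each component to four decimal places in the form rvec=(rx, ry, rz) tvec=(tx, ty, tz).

Intrinsics K: fx=531.7, fy=854.7, cx=327.1, cy=232.1
Marker side s = 0.144 m; corners in marker frame (Z=0):
  M0 = (-0.0720, +0.0720, 0)
  M1 = (+0.0720, +0.0720, 0)
  M2 = (+0.0720, -0.0720, 0)
  M3 = (-0.0720, -0.0720, 0)
Detected image corners:
  c0 = (250.504739, 231.652957) px
  c1 = (331.924573, 197.839986) px
  c2 = (312.728873, 73.990566) px
  c3 = (234.134733, 107.627451) px
Planar DLT: solve 8×8 A·h = b for H (H[2,2]=1):
  H  [+540.29838 +57.57558 +282.01938]
  H  [-242.38401 +825.02934 +151.80173]
  H  [-0.05363 -0.23334 +1.00000]
B = K⁻¹H; ‖b₁‖=1.084434, ‖b₂‖=1.084434; λ = 2/(‖b₁‖+‖b₂‖) = 0.922140, sign → tz>0 ⇒ λ=+0.922140
r₁ = λ·B[:,0] = (+0.96748,-0.24808,-0.04945); r₂ = λ·B[:,1] = (+0.23223,+0.94856,-0.21518)
r₃ = r₁×r₂ = (+0.10029,+0.19669,+0.97532); SVD([r₁ r₂ r₃]) → R = UVᵀ:
  R  [+0.96748 +0.23223 +0.10029]
  R  [-0.24808 +0.94856 +0.19669]
  R  [-0.04945 -0.21518 +0.97532]
t = (-0.07818, -0.08663, +0.92214) m
tr R = 2.891360; θ = arccos((tr R − 1)/2) = 0.331117 rad = 18.972°
axis k = ((R−Rᵀ)₃₂, (R−Rᵀ)₁₃, (R−Rᵀ)₂₁) / (2 sinθ) = (-0.633452, +0.230306, -0.738713)
rvec = θ·k = (-0.209747, +0.076258, -0.244600)

rvec=(-0.2097, 0.0763, -0.2446) tvec=(-0.0782, -0.0866, 0.9221)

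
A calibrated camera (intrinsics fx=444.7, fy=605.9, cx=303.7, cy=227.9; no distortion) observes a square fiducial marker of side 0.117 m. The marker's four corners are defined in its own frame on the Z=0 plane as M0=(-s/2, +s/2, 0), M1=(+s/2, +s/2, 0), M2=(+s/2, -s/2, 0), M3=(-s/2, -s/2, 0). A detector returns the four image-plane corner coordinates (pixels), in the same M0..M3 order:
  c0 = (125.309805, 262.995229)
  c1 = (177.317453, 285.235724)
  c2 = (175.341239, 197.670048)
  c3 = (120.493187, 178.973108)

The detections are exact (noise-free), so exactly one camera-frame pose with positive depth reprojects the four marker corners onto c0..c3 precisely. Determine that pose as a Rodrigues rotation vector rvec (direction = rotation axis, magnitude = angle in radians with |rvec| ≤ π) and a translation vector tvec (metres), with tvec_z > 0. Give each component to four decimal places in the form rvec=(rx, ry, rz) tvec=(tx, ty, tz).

rvec=(0.3574, 0.4062, 0.1566) tvec=(-0.2658, 0.0054, 0.7638)

Intrinsics K: fx=444.7, fy=605.9, cx=303.7, cy=227.9
Marker side s = 0.117 m; corners in marker frame (Z=0):
  M0 = (-0.0585, +0.0585, 0)
  M1 = (+0.0585, +0.0585, 0)
  M2 = (+0.0585, -0.0585, 0)
  M3 = (-0.0585, -0.0585, 0)
Detected image corners:
  c0 = (125.309805, 262.995229) px
  c1 = (177.317453, 285.235724) px
  c2 = (175.341239, 197.670048) px
  c3 = (120.493187, 178.973108) px
Planar DLT: solve 8×8 A·h = b for H (H[2,2]=1):
  H  [+386.20488 +101.80155 +148.93132]
  H  [+67.04196 +844.81573 +232.15303]
  H  [-0.46853 +0.48417 +1.00000]
B = K⁻¹H; ‖b₁‖=1.309277, ‖b₂‖=1.309277; λ = 2/(‖b₁‖+‖b₂‖) = 0.763781, sign → tz>0 ⇒ λ=+0.763781
r₁ = λ·B[:,0] = (+0.90771,+0.21911,-0.35786); r₂ = λ·B[:,1] = (-0.07770,+0.92586,+0.36980)
r₃ = r₁×r₂ = (+0.41235,-0.30786,+0.85743); SVD([r₁ r₂ r₃]) → R = UVᵀ:
  R  [+0.90771 -0.07770 +0.41235]
  R  [+0.21911 +0.92586 -0.30786]
  R  [-0.35786 +0.36980 +0.85743]
t = (-0.26582, +0.00536, +0.76378) m
tr R = 2.690991; θ = arccos((tr R − 1)/2) = 0.563304 rad = 32.275°
axis k = ((R−Rᵀ)₃₂, (R−Rᵀ)₁₃, (R−Rᵀ)₂₁) / (2 sinθ) = (+0.634539, +0.721191, +0.277927)
rvec = θ·k = (+0.357438, +0.406250, +0.156557)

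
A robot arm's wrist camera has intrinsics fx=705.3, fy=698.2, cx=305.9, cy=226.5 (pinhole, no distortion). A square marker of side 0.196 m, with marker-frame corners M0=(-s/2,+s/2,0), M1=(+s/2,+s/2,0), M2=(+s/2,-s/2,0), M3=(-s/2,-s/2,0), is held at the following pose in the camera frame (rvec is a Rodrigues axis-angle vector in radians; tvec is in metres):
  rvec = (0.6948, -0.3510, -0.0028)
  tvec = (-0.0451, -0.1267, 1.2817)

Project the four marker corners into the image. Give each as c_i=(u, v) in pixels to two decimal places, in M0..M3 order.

c0=(226.10, 205.44) c1=(324.40, 194.60) c2=(338.75, 107.18) c3=(231.03, 114.60)

Intrinsics K: fx=705.3, fy=698.2, cx=305.9, cy=226.5
Marker side s = 0.196 m; corners in marker frame (Z=0):
  M0 = (-0.0980, +0.0980, 0)
  M1 = (+0.0980, +0.0980, 0)
  M2 = (+0.0980, -0.0980, 0)
  M3 = (-0.0980, -0.0980, 0)
rvec = (0.6948, -0.3510, -0.0028), |rvec| = θ = 0.77843 rad = 44.601°
Rodrigues: sinθ=0.70216, 1−cosθ=0.28798; R = I + sinθ·[k]× + (1−cosθ)·[k]×²:
    [+0.94144 -0.11338 -0.31753]
    [-0.11843 +0.77057 -0.62626]
    [+0.31569 +0.62719 +0.71202]
t = (-0.0451, -0.1267, 1.2817) m
M0: Pc = R·M0+t = (-0.14847, -0.03958, +1.31223); u = 705.3·(-0.14847)/1.31223 + 305.9 = 226.0986, v = 698.2·(-0.03958)/1.31223 + 226.5 = 205.4415
M1: Pc = R·M1+t = (+0.03605, -0.06279, +1.37410); u = 705.3·(+0.03605)/1.37410 + 305.9 = 324.4040, v = 698.2·(-0.06279)/1.37410 + 226.5 = 194.5954
M2: Pc = R·M2+t = (+0.05827, -0.21382, +1.25117); u = 705.3·(+0.05827)/1.25117 + 305.9 = 338.7489, v = 698.2·(-0.21382)/1.25117 + 226.5 = 107.1797
M3: Pc = R·M3+t = (-0.12625, -0.19061, +1.18930); u = 705.3·(-0.12625)/1.18930 + 305.9 = 231.0285, v = 698.2·(-0.19061)/1.18930 + 226.5 = 114.5990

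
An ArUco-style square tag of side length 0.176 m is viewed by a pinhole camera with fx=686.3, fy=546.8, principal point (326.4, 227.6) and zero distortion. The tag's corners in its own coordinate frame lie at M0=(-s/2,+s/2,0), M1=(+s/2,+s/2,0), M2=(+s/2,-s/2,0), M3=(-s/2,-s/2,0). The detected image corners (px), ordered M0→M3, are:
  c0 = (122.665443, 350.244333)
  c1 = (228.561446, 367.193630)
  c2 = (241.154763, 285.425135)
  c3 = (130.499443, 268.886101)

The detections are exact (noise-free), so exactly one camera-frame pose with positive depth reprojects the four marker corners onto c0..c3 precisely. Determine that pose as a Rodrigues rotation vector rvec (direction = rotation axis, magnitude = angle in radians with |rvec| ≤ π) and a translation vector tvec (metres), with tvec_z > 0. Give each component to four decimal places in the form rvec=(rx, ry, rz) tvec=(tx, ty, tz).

Intrinsics K: fx=686.3, fy=546.8, cx=326.4, cy=227.6
Marker side s = 0.176 m; corners in marker frame (Z=0):
  M0 = (-0.0880, +0.0880, 0)
  M1 = (+0.0880, +0.0880, 0)
  M2 = (+0.0880, -0.0880, 0)
  M3 = (-0.0880, -0.0880, 0)
Detected image corners:
  c0 = (122.665443, 350.244333) px
  c1 = (228.561446, 367.193630) px
  c2 = (241.154763, 285.425135) px
  c3 = (130.499443, 268.886101) px
Planar DLT: solve 8×8 A·h = b for H (H[2,2]=1):
  H  [+600.75784 -14.13989 +180.23817]
  H  [+70.25708 +540.47491 +318.74936]
  H  [-0.07833 +0.24236 +1.00000]
B = K⁻¹H; ‖b₁‖=0.930026, ‖b₂‖=0.930026; λ = 2/(‖b₁‖+‖b₂‖) = 1.075239, sign → tz>0 ⇒ λ=+1.075239
r₁ = λ·B[:,0] = (+0.98128,+0.17321,-0.08423); r₂ = λ·B[:,1] = (-0.14609,+0.95433,+0.26059)
r₃ = r₁×r₂ = (+0.12552,-0.24341,+0.96177); SVD([r₁ r₂ r₃]) → R = UVᵀ:
  R  [+0.98128 -0.14609 +0.12552]
  R  [+0.17321 +0.95433 -0.24341]
  R  [-0.08423 +0.26059 +0.96177]
t = (-0.22899, +0.17924, +1.07524) m
tr R = 2.897376; θ = arccos((tr R − 1)/2) = 0.321736 rad = 18.434°
axis k = ((R−Rᵀ)₃₂, (R−Rᵀ)₁₃, (R−Rᵀ)₂₁) / (2 sinθ) = (+0.796931, +0.331651, +0.504884)
rvec = θ·k = (+0.256402, +0.106704, +0.162440)

rvec=(0.2564, 0.1067, 0.1624) tvec=(-0.2290, 0.1792, 1.0752)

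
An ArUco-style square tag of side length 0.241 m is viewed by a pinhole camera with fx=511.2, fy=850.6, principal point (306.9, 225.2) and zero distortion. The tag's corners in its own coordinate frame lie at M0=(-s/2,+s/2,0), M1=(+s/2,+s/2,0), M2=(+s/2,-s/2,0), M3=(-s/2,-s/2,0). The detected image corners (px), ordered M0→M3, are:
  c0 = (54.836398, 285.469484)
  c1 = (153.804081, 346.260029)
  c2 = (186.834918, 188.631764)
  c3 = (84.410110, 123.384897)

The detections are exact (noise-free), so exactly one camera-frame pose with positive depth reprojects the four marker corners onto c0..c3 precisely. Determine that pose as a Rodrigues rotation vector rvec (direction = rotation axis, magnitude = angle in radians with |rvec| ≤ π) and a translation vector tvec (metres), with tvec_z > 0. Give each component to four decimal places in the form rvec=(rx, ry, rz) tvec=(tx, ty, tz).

rvec=(0.1962, -0.0266, 0.3729) tvec=(-0.4268, 0.0171, 1.1673)

Intrinsics K: fx=511.2, fy=850.6, cx=306.9, cy=225.2
Marker side s = 0.241 m; corners in marker frame (Z=0):
  M0 = (-0.1205, +0.1205, 0)
  M1 = (+0.1205, +0.1205, 0)
  M2 = (+0.1205, -0.1205, 0)
  M3 = (-0.1205, -0.1205, 0)
Detected image corners:
  c0 = (54.836398, 285.469484) px
  c1 = (153.804081, 346.260029) px
  c2 = (186.834918, 188.631764) px
  c3 = (84.410110, 123.384897) px
Planar DLT: solve 8×8 A·h = b for H (H[2,2]=1):
  H  [+424.04975 -110.86280 +119.99327]
  H  [+273.81970 +700.74482 +237.66862]
  H  [+0.05302 +0.15894 +1.00000]
B = K⁻¹H; ‖b₁‖=0.856685, ‖b₂‖=0.856685; λ = 2/(‖b₁‖+‖b₂‖) = 1.167291, sign → tz>0 ⇒ λ=+1.167291
r₁ = λ·B[:,0] = (+0.93114,+0.35938,+0.06188); r₂ = λ·B[:,1] = (-0.36453,+0.91252,+0.18553)
r₃ = r₁×r₂ = (+0.01020,-0.19531,+0.98069); SVD([r₁ r₂ r₃]) → R = UVᵀ:
  R  [+0.93114 -0.36453 +0.01020]
  R  [+0.35938 +0.91252 -0.19531]
  R  [+0.06188 +0.18553 +0.98069]
t = (-0.42679, +0.01711, +1.16729) m
tr R = 2.824348; θ = arccos((tr R − 1)/2) = 0.422238 rad = 24.192°
axis k = ((R−Rᵀ)₃₂, (R−Rᵀ)₁₃, (R−Rᵀ)₂₁) / (2 sinθ) = (+0.464657, -0.063056, +0.883243)
rvec = θ·k = (+0.196196, -0.026625, +0.372939)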